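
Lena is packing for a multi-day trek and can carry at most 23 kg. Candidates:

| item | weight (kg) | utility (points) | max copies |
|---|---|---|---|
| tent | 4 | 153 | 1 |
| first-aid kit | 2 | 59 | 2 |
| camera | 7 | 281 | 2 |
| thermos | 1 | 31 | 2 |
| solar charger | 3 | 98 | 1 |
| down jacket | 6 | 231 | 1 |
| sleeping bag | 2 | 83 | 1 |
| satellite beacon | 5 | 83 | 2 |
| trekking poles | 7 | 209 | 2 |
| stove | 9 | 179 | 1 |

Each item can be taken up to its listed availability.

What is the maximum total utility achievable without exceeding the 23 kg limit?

907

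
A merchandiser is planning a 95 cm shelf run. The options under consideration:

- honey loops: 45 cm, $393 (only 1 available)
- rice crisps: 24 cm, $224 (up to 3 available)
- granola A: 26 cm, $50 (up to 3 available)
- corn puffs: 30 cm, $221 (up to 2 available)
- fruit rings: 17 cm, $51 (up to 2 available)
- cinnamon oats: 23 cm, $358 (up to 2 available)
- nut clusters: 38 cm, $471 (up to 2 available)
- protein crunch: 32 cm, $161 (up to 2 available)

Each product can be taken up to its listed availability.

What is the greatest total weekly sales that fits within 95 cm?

2×cinnamon oats + nut clusters uses 84 of the 95 cm and totals 1187.
Every other selection either busts 95 cm or exceeds an availability limit or fails to beat 1187.

1187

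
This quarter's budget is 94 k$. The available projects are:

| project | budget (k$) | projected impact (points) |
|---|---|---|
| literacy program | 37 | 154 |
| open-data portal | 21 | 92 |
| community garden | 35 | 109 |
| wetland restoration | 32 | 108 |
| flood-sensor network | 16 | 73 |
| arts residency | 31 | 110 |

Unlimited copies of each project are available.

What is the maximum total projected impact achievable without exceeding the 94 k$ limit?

403

By projected impact per k$: flood-sensor network 4.56, open-data portal 4.38, literacy program 4.16 lead.
A density-first pass picks 5×flood-sensor network — 365 at 80 k$.
Replace 2×flood-sensor network with 2×open-data portal: the trade gains 38 net, giving 403 at 90 k$.
No other feasible combination exceeds 403.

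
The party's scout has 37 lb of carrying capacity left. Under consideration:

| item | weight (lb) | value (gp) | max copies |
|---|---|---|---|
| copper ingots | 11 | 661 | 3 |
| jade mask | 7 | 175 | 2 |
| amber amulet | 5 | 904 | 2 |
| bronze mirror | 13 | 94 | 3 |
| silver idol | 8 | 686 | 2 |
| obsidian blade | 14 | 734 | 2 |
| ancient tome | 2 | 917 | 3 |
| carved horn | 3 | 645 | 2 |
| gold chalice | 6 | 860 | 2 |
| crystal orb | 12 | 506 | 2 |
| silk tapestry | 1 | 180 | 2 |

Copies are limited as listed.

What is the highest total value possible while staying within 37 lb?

7929

Density check — ancient tome 458.50, carved horn 215.00, amber amulet 180.80 are the best per lb.
The ratio ordering already packs tightly: 2×amber amulet + 3×ancient tome + 2×carved horn + 2×gold chalice + 2×silk tapestry, 36 lb, 7929.
Every other selection either busts 37 lb or exceeds an availability limit or fails to beat 7929.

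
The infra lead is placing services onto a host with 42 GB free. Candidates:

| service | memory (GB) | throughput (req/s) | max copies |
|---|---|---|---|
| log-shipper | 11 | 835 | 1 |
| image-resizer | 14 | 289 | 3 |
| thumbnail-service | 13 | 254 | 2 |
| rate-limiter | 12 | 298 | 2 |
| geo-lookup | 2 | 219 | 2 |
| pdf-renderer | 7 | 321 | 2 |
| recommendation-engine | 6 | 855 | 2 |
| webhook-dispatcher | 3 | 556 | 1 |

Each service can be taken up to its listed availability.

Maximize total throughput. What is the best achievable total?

Filling by ratio: log-shipper + 2×geo-lookup + pdf-renderer + 2×recommendation-engine + webhook-dispatcher for 3860, with 5 GB left unused.
The 2 GB tied up in geo-lookup is better spent on pdf-renderer — total rises to 3962 (42 GB).

3962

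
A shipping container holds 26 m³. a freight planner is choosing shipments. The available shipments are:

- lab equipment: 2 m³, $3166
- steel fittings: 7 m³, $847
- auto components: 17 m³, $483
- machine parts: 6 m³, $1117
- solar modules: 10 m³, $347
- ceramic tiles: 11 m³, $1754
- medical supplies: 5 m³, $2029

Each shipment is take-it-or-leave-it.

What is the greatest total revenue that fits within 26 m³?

Density check — lab equipment 1583.00, medical supplies 405.80, machine parts 186.17, ceramic tiles 159.45 are the best per m³.
Taking lab equipment + machine parts + ceramic tiles + medical supplies: 24 m³ used, 8066 in revenue.
Runner-up lab equipment + steel fittings + ceramic tiles + medical supplies tops out at 7796.

8066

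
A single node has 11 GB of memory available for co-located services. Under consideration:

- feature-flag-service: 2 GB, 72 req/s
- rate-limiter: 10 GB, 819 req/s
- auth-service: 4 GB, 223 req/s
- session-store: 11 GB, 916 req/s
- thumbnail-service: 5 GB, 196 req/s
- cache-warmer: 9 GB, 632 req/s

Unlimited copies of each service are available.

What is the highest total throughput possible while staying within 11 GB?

916

By throughput per GB: session-store 83.27, rate-limiter 81.90, cache-warmer 70.22, auth-service 55.75 lead.
Best packing: session-store — 11 GB, 916 total.
That's the maximum — no swap from here does better than 916.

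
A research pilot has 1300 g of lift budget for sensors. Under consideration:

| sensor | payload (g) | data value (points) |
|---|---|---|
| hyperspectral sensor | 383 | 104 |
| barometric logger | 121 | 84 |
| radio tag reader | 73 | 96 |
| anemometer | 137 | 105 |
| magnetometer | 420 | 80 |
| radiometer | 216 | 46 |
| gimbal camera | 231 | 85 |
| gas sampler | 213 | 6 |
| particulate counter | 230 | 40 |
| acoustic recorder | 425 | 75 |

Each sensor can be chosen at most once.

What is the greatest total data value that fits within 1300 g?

Best packing: hyperspectral sensor + barometric logger + radio tag reader + anemometer + radiometer + gimbal camera — 1161 g, 520 total.

520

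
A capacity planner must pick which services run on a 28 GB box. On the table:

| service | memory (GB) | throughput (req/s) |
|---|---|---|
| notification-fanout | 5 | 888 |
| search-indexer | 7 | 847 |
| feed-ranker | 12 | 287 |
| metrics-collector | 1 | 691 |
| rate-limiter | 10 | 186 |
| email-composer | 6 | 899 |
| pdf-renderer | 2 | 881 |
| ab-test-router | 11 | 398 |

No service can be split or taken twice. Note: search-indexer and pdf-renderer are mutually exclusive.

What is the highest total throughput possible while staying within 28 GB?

Taking notification-fanout + metrics-collector + email-composer + pdf-renderer + ab-test-router: 25 GB used, 3757 in throughput.

3757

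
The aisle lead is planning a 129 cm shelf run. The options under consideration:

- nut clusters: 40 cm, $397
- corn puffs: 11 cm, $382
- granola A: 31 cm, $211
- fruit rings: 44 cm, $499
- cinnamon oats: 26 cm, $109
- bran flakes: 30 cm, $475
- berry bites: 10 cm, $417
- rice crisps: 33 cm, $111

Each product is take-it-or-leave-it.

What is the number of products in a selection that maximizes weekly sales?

The maximum weekly sales within 129 cm is 1984.
For example corn puffs + granola A + fruit rings + bran flakes + berry bites achieves it, using 126 cm.
Every optimal selection uses 5 products.

5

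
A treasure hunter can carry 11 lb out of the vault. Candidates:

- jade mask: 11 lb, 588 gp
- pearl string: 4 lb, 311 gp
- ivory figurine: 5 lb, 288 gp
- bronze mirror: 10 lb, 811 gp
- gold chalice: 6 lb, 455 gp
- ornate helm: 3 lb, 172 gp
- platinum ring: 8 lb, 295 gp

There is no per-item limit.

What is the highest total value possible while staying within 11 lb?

811

Ranking by ratio (value/lb): bronze mirror 81.10, pearl string 77.75, gold chalice 75.83, ivory figurine 57.60.
Best packing: bronze mirror — 10 lb, 811 total.
No other feasible combination exceeds 811.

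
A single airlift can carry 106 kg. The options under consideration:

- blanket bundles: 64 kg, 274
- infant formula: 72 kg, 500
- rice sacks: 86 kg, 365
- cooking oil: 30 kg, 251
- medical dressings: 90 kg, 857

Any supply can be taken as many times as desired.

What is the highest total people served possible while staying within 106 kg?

857

Best packing: medical dressings — 90 kg, 857 total.
Every other selection either busts 106 kg or fails to beat 857.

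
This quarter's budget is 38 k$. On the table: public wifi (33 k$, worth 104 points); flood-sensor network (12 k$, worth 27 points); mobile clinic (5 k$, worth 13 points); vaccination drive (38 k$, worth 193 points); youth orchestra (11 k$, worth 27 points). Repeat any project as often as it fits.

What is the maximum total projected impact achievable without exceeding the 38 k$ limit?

Vaccination drive uses 38 of the 38 k$ and totals 193.
That's the maximum — no swap from here does better than 193.

193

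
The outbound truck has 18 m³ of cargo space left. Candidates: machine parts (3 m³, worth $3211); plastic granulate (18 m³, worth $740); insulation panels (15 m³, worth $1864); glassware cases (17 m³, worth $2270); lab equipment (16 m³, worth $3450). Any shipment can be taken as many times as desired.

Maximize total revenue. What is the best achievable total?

Taking 6×machine parts: 18 m³ used, 19266 in revenue.
Nothing else within 18 m³ beats 19266.

19266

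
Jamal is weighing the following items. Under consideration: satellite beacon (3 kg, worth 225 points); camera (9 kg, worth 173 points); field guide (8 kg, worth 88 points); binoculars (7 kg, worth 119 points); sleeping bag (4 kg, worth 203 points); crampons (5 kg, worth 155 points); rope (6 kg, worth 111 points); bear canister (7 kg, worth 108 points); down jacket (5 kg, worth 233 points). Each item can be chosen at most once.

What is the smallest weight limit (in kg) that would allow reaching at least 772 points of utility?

17

Minimise kg subject to total utility ≥ 772.
satellite beacon + sleeping bag + crampons + down jacket reaches 816 using 17 kg.
Any bundle with less than 17 kg falls short of 772.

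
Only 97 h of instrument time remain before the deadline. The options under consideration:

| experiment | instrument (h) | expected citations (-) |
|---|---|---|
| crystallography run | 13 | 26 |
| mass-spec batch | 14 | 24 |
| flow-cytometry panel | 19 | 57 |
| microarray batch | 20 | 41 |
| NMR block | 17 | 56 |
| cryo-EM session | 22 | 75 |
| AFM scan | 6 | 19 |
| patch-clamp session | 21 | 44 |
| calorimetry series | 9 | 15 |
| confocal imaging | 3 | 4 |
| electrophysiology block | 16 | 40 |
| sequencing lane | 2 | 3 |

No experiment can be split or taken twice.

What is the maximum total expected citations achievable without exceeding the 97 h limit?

Density check — cryo-EM session 3.41, NMR block 3.29, AFM scan 3.17 are the best per h.
Taking the top-ratio experiments first gives crystallography run + flow-cytometry panel + NMR block + cryo-EM session + AFM scan + electrophysiology block + sequencing lane for 276 (95 h).
Replace sequencing lane with confocal imaging: the trade gains 1 net, giving 277 at 96 h.

277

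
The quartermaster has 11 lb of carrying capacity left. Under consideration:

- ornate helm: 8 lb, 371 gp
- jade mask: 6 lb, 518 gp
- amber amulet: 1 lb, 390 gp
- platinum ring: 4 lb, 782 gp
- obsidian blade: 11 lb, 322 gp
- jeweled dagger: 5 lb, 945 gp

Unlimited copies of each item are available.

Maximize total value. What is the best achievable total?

4290

Density check — amber amulet 390.00, platinum ring 195.50, jeweled dagger 189.00 are the best per lb.
The ratio ordering already packs tightly: 11×amber amulet, 11 lb, 4290.
That's the maximum — no swap from here does better than 4290.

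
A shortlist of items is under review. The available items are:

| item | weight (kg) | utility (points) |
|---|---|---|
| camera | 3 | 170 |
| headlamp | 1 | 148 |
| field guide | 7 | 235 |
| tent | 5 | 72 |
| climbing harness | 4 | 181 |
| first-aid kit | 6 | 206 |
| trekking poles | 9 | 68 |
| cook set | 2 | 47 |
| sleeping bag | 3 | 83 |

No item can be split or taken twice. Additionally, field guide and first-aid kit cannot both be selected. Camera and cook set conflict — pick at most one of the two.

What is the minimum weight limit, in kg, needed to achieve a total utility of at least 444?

8

Minimise kg subject to total utility ≥ 444.
camera + headlamp + climbing harness: 499 utility at 8 kg.
No combination under 8 kg hits 444.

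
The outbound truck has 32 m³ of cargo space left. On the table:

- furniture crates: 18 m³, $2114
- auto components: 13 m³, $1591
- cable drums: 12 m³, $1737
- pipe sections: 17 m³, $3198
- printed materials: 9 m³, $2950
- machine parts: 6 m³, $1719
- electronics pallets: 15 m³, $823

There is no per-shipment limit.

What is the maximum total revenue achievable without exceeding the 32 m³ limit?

Density check — printed materials 327.78, machine parts 286.50, pipe sections 188.12 are the best per m³.
A density-first pass picks 3×printed materials — 8850 at 27 m³.
The 9 m³ tied up in printed materials is better spent on 2×machine parts — total rises to 9338 (30 m³).
No other feasible combination exceeds 9338.

9338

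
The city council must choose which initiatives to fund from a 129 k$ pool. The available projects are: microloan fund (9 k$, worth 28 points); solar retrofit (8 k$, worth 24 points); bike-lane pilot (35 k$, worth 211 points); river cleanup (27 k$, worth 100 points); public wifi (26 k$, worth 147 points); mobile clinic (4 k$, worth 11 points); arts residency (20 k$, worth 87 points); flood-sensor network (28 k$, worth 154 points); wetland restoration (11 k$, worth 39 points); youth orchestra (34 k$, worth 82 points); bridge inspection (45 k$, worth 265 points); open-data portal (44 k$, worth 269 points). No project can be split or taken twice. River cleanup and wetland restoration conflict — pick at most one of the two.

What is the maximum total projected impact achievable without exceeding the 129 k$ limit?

756

Taking bike-lane pilot + mobile clinic + bridge inspection + open-data portal: 128 k$ used, 756 in projected impact.
Every other selection either busts 129 k$ or breaks a pairing rule or fails to beat 756.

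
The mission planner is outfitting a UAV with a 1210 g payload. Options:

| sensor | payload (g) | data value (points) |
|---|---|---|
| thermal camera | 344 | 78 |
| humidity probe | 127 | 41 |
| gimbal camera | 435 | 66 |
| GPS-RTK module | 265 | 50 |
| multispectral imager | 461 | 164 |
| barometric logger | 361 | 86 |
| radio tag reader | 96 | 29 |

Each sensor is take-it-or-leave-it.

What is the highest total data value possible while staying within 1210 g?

333

Density check — multispectral imager 0.36, humidity probe 0.32, radio tag reader 0.30, barometric logger 0.24 are the best per g.
The ratio heuristic lands on humidity probe + multispectral imager + barometric logger + radio tag reader (320) but leaves 165 g idle.
Dropping barometric logger and radio tag reader frees 457 g; slotting in thermal camera + GPS-RTK module (609 g) lifts the total to 333 at 1197 g.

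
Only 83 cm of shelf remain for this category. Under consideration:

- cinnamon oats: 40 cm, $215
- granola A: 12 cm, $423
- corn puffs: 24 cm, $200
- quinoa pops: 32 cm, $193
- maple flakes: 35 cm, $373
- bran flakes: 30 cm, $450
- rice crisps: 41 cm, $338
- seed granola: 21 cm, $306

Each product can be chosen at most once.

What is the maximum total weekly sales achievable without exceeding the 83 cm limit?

A density-first pass picks granola A + bran flakes + seed granola — 1179 at 63 cm.
The 21 cm tied up in seed granola is better spent on maple flakes — total rises to 1246 (77 cm).

1246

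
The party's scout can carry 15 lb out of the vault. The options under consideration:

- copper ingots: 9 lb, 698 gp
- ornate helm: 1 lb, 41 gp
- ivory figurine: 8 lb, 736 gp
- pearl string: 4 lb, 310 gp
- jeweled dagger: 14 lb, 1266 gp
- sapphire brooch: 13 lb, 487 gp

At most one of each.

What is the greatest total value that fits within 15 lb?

1307

Ranking by ratio (value/lb): ivory figurine 92.00, jeweled dagger 90.43, copper ingots 77.56.
A density-first pass picks ornate helm + ivory figurine + pearl string — 1087 at 13 lb.
Replace ivory figurine and pearl string with jeweled dagger: the trade gains 220 net, giving 1307 at 15 lb.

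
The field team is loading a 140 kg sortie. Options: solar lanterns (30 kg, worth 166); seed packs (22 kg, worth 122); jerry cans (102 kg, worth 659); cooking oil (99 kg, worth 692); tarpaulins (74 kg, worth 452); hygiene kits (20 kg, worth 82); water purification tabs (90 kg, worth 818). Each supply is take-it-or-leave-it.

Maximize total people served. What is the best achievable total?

Taking the top-ratio supplies first gives seed packs + hygiene kits + water purification tabs for 1022 (132 kg).
Replace seed packs with solar lanterns: the trade gains 44 net, giving 1066 at 140 kg.
Next best is seed packs + hygiene kits + water purification tabs at 1022 (132 kg) — short by 44.

1066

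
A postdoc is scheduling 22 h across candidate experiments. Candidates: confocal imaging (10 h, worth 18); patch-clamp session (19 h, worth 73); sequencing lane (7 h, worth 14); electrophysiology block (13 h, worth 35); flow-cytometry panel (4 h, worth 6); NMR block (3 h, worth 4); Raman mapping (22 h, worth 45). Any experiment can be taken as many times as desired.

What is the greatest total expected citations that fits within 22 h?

The ratio ordering already packs tightly: patch-clamp session + NMR block, 22 h, 77.

77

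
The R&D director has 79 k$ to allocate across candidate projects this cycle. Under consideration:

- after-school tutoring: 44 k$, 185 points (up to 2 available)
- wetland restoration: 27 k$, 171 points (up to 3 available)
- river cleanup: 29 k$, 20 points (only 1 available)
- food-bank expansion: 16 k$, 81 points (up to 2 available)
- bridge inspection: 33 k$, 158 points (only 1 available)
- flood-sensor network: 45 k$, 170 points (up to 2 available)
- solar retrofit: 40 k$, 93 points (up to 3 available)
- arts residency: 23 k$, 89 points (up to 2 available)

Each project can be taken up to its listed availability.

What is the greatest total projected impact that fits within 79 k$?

431

Greedy by ratio would take 2×wetland restoration + food-bank expansion: 70 k$ used, total 423.
The 16 k$ tied up in food-bank expansion is better spent on arts residency — total rises to 431 (77 k$).
Nothing else within 79 k$ beats 431.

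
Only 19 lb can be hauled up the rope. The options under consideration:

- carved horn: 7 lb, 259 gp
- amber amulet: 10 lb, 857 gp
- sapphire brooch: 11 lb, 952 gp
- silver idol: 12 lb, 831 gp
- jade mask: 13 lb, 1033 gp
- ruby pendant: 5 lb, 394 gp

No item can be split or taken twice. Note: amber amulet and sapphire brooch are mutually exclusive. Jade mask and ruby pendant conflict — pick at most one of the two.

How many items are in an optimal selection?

Optimal total is 1346.
For example sapphire brooch + ruby pendant achieves it, using 16 lb.
Every optimal selection uses 2 items.

2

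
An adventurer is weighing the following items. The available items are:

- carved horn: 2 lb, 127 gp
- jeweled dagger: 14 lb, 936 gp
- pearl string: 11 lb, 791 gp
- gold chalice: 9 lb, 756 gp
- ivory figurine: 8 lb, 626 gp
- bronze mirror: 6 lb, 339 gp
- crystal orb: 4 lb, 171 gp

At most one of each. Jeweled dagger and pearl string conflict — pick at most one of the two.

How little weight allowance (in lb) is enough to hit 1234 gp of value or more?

17

Minimise lb subject to total value ≥ 1234.
gold chalice + ivory figurine: 1382 value at 17 lb.
Any bundle with less than 17 lb falls short of 1234.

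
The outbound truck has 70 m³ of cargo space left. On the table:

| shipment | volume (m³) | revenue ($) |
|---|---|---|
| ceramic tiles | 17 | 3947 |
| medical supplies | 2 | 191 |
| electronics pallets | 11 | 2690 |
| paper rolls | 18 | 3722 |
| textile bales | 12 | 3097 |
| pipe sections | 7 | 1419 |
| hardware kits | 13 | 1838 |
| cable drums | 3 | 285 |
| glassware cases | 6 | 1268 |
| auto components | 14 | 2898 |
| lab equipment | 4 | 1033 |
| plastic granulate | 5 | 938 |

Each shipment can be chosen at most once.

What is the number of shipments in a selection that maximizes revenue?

Optimal total is 16022.
ceramic tiles + electronics pallets + textile bales + pipe sections + auto components + lab equipment + plastic granulate hits 16022 at 70 m³.
Every optimal selection uses 7 shipments.

7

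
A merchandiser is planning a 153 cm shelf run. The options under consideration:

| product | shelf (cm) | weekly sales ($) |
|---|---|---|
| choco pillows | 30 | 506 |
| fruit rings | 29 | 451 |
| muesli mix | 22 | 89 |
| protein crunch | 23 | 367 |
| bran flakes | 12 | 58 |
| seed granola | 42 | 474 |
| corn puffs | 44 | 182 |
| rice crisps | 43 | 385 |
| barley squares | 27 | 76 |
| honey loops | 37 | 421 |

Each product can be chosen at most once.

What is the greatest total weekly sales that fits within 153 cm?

Greedy by ratio would take choco pillows + fruit rings + muesli mix + protein crunch + bran flakes + honey loops: 153 cm used, total 1892.
Dropping muesli mix and protein crunch frees 45 cm; slotting in seed granola (42 cm) lifts the total to 1910 at 150 cm.
No other feasible combination exceeds 1910.

1910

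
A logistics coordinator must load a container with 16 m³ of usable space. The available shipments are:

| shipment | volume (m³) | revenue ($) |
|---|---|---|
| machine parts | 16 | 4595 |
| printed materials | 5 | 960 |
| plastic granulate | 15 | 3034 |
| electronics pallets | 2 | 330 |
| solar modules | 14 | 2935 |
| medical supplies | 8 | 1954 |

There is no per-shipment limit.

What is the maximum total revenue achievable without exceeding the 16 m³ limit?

Taking machine parts: 16 m³ used, 4595 in revenue.
That's the maximum — no swap from here does better than 4595.

4595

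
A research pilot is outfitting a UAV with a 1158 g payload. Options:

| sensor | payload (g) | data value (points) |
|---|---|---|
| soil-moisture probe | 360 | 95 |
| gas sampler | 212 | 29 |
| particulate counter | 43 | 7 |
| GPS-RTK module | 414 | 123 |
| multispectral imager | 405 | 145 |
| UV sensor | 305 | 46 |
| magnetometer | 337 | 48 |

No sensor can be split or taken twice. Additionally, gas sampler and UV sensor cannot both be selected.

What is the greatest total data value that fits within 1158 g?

Filling by ratio: gas sampler + particulate counter + GPS-RTK module + multispectral imager for 304, with 84 g left unused.
The 255 g tied up in gas sampler and particulate counter is better spent on magnetometer — total rises to 316 (1156 g).
Runner-up GPS-RTK module + multispectral imager + UV sensor tops out at 314.

316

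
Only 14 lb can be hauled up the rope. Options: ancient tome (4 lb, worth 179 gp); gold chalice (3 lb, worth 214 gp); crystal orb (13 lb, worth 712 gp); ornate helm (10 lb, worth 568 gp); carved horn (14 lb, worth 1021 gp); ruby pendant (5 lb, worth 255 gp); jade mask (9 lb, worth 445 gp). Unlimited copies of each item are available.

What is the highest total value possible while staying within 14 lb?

1021

Carved horn uses 14 of the 14 lb and totals 1021.
No other feasible combination exceeds 1021.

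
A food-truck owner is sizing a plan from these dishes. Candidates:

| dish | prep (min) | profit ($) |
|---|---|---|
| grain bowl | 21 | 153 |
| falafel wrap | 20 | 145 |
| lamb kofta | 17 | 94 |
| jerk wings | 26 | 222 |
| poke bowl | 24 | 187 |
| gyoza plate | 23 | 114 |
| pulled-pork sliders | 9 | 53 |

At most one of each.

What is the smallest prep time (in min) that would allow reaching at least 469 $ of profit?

Minimise min subject to total profit ≥ 469.
Taking grain bowl + lamb kofta + jerk wings gives 469 (≥ 469) for 64 min.
Below 64 min the best achievable stays under 469.

64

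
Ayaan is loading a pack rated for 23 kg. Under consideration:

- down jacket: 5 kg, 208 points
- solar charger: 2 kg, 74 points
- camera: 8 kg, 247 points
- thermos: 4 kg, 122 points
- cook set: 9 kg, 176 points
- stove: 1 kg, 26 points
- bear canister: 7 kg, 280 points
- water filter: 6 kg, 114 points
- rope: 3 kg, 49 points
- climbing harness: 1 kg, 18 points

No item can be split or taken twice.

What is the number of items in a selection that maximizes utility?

The maximum utility within 23 kg is 835.
down jacket + solar charger + camera + stove + bear canister hits 835 at 23 kg.
Every optimal selection uses 5 items.

5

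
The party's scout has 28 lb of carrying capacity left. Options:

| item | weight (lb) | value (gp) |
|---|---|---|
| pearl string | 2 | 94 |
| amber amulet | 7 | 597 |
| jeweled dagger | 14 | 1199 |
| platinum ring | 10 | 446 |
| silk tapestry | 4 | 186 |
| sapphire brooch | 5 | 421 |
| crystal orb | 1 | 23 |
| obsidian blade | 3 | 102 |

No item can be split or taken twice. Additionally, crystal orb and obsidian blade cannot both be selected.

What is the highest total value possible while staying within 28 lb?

2311

Taking pearl string + amber amulet + jeweled dagger + sapphire brooch: 28 lb used, 2311 in value.
Runner-up amber amulet + jeweled dagger + sapphire brooch + crystal orb tops out at 2240.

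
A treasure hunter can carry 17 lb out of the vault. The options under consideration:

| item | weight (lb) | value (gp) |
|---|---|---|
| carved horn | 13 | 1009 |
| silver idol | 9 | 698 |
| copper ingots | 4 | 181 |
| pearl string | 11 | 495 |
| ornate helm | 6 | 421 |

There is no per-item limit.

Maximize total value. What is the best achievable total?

Best packing: carved horn + copper ingots — 17 lb, 1190 total.
Nothing else within 17 lb beats 1190.

1190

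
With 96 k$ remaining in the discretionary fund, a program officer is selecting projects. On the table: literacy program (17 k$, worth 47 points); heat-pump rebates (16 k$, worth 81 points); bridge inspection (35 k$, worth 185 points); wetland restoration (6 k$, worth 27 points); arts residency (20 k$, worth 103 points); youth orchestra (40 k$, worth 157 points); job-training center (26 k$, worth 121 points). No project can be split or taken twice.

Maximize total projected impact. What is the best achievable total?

445

The ratio heuristic lands on literacy program + heat-pump rebates + bridge inspection + wetland restoration + arts residency (443) but leaves 2 k$ idle.
Dropping literacy program and heat-pump rebates and wetland restoration frees 39 k$; slotting in youth orchestra (40 k$) lifts the total to 445 at 95 k$.
Next best is literacy program + heat-pump rebates + bridge inspection + wetland restoration + arts residency at 443 (94 k$) — short by 2.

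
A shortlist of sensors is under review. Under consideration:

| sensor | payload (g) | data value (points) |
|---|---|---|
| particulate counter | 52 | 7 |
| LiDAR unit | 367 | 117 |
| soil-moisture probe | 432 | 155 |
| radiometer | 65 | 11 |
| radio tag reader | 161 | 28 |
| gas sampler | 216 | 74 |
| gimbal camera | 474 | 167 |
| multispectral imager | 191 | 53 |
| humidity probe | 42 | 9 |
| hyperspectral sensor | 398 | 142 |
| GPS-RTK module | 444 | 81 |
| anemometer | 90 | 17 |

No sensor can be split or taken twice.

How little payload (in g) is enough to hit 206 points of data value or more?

614

Look for the lowest-payload combination reaching 206.
Taking gas sampler + hyperspectral sensor gives 216 (≥ 206) for 614 g.
Any bundle with less than 614 g falls short of 206.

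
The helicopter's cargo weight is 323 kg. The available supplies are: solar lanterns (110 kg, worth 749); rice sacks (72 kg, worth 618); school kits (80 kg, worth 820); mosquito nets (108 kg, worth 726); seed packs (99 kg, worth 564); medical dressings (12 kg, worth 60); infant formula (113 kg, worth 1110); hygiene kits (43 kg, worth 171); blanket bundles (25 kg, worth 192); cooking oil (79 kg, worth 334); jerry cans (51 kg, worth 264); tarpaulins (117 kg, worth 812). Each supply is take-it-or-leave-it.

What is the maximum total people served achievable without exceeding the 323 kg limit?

Greedy by ratio would take rice sacks + school kits + medical dressings + infant formula + blanket bundles: 302 kg used, total 2800.
The 37 kg tied up in medical dressings and blanket bundles is better spent on jerry cans — total rises to 2812 (316 kg).

2812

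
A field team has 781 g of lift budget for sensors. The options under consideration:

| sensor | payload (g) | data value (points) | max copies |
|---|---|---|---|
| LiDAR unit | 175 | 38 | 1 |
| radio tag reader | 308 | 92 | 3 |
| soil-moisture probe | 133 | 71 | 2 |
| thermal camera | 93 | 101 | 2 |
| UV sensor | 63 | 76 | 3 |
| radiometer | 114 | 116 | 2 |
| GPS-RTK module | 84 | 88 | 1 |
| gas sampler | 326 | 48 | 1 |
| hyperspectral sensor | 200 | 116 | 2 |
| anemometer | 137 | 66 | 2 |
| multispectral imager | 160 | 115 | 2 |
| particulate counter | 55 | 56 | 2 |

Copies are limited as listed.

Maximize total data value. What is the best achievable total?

The ratio heuristic lands on 2×thermal camera + 3×UV sensor + radiometer + GPS-RTK module + 2×particulate counter (746) but leaves 98 g idle.
Dropping particulate counter frees 55 g; slotting in radiometer (114 g) lifts the total to 806 at 742 g.

806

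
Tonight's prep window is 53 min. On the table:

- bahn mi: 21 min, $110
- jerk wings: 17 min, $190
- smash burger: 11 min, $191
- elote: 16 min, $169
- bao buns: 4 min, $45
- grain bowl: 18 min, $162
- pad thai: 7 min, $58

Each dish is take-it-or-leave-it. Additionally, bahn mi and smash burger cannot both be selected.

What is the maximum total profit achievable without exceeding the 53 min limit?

608

Ranking by ratio (profit/min): smash burger 17.36, bao buns 11.25, jerk wings 11.18, elote 10.56.
Taking the top-ratio dishes first gives jerk wings + smash burger + elote + bao buns for 595 (48 min).
Dropping bao buns frees 4 min; slotting in pad thai (7 min) lifts the total to 608 at 51 min.
The spare 2 min is too small for any remaining dish, and no feasible exchange beats 608.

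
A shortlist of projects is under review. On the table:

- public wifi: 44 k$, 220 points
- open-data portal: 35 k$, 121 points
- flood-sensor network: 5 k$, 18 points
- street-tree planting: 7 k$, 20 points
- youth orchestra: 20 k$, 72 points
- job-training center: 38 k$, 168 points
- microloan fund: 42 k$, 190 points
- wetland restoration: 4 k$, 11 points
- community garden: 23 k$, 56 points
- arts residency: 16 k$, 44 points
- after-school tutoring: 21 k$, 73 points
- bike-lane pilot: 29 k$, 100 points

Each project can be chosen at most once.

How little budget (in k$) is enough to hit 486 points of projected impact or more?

110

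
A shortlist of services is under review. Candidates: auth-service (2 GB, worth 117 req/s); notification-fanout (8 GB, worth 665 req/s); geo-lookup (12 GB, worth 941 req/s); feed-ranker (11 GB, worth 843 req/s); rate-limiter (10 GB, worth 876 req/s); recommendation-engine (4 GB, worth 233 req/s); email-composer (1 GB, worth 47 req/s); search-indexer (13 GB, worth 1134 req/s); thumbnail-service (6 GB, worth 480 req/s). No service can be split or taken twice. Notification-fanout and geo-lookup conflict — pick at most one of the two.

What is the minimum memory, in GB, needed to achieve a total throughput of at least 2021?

Look for the lowest-memory combination reaching 2021.
Taking rate-limiter + email-composer + search-indexer gives 2057 (≥ 2021) for 24 GB.
No combination under 24 GB hits 2021.

24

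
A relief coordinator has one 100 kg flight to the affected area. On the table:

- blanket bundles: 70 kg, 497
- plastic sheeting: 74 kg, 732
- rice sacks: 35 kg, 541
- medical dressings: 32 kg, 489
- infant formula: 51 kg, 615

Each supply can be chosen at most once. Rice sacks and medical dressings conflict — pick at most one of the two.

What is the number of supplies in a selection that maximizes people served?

2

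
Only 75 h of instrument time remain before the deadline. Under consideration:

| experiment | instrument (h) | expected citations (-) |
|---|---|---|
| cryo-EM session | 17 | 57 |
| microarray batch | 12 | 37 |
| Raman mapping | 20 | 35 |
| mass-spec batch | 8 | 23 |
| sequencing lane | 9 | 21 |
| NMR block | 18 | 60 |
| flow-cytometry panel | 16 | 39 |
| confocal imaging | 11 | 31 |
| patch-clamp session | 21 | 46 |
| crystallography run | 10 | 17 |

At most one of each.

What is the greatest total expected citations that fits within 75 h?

229

The ratio ordering already packs tightly: cryo-EM session + microarray batch + mass-spec batch + sequencing lane + NMR block + confocal imaging, 75 h, 229.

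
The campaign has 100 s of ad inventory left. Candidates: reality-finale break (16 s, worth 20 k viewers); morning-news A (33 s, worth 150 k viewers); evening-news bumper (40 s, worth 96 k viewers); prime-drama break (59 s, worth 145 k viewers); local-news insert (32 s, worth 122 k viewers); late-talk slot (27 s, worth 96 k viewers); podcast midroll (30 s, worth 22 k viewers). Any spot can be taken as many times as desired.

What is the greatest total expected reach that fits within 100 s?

450

Taking 3×morning-news A: 99 s used, 450 in expected reach.
The spare 1 s is too small for any remaining spot, and no exchange beats 450.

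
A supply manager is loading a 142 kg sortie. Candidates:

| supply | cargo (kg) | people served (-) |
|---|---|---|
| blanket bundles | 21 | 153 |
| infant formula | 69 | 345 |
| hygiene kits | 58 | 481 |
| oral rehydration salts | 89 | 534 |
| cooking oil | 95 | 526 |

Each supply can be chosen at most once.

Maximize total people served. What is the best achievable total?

826

Filling by ratio: blanket bundles + hygiene kits for 634, with 63 kg left unused.
Replace blanket bundles with infant formula: the trade gains 192 net, giving 826 at 127 kg.
An exhaustive check of the 32 subsets confirms 826.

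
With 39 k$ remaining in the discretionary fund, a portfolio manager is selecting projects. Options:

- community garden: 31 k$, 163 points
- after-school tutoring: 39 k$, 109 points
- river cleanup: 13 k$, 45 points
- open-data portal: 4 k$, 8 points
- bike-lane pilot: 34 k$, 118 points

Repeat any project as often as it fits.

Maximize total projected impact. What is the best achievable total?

Community garden + 2×open-data portal uses 39 of the 39 k$ and totals 179.

179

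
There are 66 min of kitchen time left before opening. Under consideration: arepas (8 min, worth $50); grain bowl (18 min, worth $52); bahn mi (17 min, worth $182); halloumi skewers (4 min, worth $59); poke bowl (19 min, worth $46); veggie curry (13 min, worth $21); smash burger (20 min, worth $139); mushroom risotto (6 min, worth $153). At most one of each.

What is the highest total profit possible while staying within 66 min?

The ratio heuristic lands on arepas + bahn mi + halloumi skewers + smash burger + mushroom risotto (583) but leaves 11 min idle.
The 8 min tied up in arepas is better spent on grain bowl — total rises to 585 (65 min).
The closest alternative, arepas + bahn mi + halloumi skewers + smash burger + mushroom risotto, reaches only 583.

585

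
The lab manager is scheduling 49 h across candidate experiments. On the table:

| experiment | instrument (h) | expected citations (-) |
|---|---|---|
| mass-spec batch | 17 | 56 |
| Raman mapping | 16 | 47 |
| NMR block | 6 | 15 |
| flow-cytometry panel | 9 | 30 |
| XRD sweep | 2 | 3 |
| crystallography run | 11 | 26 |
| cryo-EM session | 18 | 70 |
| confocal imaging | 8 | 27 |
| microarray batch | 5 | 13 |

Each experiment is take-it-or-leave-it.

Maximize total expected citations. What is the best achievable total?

169

Filling by ratio: NMR block + flow-cytometry panel + XRD sweep + cryo-EM session + confocal imaging + microarray batch for 158, with 1 h left unused.
Replace NMR block and XRD sweep and confocal imaging with mass-spec batch: the trade gains 11 net, giving 169 at 49 h.
Runner-up mass-spec batch + NMR block + cryo-EM session + confocal imaging tops out at 168.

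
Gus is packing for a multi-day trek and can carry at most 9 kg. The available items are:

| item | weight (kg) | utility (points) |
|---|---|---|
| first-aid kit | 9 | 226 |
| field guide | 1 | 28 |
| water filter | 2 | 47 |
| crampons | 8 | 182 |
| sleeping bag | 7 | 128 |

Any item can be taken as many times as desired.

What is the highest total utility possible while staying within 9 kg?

Ranking by ratio (utility/kg): field guide 28.00, first-aid kit 25.11, water filter 23.50, crampons 22.75.
Best packing: 9×field guide — 9 kg, 252 total.
Nothing else within 9 kg beats 252.

252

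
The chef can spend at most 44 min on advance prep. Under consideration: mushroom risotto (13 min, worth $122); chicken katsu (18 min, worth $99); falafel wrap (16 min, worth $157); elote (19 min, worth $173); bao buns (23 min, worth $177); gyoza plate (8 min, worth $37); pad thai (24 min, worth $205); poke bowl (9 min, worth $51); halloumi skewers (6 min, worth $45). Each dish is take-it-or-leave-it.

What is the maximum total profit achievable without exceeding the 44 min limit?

381

Taking the top-ratio dishes first gives mushroom risotto + falafel wrap + poke bowl + halloumi skewers for 375 (44 min).
Replace mushroom risotto and halloumi skewers with elote: the trade gains 6 net, giving 381 at 44 min.
The closest alternative, elote + pad thai, reaches only 378.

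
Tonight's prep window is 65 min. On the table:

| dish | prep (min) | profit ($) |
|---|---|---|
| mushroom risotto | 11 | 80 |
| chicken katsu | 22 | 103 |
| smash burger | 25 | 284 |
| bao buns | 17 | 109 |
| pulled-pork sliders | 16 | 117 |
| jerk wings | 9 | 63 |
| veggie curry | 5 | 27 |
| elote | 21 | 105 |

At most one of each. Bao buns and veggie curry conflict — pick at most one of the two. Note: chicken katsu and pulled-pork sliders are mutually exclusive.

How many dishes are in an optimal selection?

4

The maximum profit within 65 min is 544.
mushroom risotto + smash burger + pulled-pork sliders + jerk wings hits 544 at 61 min.
Any selection reaching 544 contains exactly 4 dishes.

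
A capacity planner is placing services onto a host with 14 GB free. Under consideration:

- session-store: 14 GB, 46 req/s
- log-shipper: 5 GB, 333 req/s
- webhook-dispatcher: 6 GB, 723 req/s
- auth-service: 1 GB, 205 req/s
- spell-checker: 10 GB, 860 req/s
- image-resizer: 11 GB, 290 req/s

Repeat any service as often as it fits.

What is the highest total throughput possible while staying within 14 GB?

14×auth-service uses 14 of the 14 GB and totals 2870.
Every other selection either busts 14 GB or fails to beat 2870.

2870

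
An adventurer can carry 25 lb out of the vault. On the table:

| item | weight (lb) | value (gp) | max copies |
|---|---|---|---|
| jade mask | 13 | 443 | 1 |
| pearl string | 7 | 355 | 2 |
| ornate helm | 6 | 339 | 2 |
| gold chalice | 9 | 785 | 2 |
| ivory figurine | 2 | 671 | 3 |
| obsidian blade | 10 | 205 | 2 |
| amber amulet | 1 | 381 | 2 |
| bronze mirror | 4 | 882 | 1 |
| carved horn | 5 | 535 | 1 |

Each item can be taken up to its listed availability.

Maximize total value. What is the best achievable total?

By value per lb: amber amulet 381.00, ivory figurine 335.50, bronze mirror 220.50 lead.
Filling by ratio: ornate helm + 3×ivory figurine + 2×amber amulet + bronze mirror + carved horn for 4531, with 2 lb left unused.
The 7 lb tied up in ornate helm and amber amulet is better spent on gold chalice — total rises to 4596 (25 lb).
No other feasible combination exceeds 4596.

4596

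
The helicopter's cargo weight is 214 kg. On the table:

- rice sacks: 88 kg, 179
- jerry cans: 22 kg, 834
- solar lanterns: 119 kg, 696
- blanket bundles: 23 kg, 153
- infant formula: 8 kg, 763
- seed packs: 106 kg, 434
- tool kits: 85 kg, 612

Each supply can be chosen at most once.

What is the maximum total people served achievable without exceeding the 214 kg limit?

Greedy by ratio would take jerry cans + blanket bundles + infant formula + tool kits: 138 kg used, total 2362.
Replace tool kits with solar lanterns: the trade gains 84 net, giving 2446 at 172 kg.
The closest alternative, rice sacks + jerry cans + infant formula + tool kits, reaches only 2388.

2446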